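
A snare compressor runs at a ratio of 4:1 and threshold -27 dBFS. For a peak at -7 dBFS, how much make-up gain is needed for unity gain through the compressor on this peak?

15 dB

The peak compresses to -27 + 20/4 = -22 dBFS.
To reach -7 dBFS requires -7 − (-22) = 15 dB of make-up.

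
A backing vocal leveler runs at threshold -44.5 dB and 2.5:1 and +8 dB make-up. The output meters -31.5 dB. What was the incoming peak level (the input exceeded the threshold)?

-32 dB

Before make-up, the level was -31.5 − 8 = -39.5 dB.
The compressed level sits -39.5 − (-44.5) = 5 dB over threshold.
Undo the ratio: input overshoot = 5 × 2.5 = 12.5 dB, giving input = -32 dB.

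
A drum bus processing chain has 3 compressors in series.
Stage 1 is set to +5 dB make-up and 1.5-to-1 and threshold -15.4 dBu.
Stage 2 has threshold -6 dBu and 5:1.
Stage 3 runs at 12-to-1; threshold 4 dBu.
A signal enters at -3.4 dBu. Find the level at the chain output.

-5.28 dBu

Stage 1: -3.4 dBu is 12 dB over -15.4 dBu; at 1.5:1 that becomes 8 dB over, giving -7.4 dBu; +5 dB make-up → -2.4 dBu.
Stage 2: overshoot 3.6 dB → 3.6/5 = 0.72 dB → -5.28 dBu.
Stage 3: -5.28 dBu is at or below the 4 dBu threshold — no compression; output -5.28 dBu.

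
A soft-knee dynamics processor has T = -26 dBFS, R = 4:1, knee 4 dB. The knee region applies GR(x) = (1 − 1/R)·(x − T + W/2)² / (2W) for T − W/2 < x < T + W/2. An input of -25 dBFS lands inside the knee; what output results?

x − T + W/2 = -25 − (-26) + 2 = 3.
GR = (1 − 1/4) × 3² / 8 = 0.75 × 9 / 8 = 0.84375 dB.
Output = -25 − 0.84375 = -25.84375 dBFS.

-25.84375 dBFS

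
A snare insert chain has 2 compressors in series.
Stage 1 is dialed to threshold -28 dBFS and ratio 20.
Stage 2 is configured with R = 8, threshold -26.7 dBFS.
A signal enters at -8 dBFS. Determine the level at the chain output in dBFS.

Stage 1: -8 dBFS is 20 dB over -28 dBFS; at 20:1 that becomes 1 dB over, giving -27 dBFS.
Stage 2: -27 dBFS ≤ -26.7 dBFS, so stage 2 doesn't engage; output -27 dBFS.

-27 dBFS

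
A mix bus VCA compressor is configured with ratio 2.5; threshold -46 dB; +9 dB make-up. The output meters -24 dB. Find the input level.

-13.5 dB

Before make-up, the level was -24 − 9 = -33 dB.
The compressed level sits -33 − (-46) = 13 dB over threshold.
Undo the ratio: input overshoot = 13 × 2.5 = 32.5 dB, giving input = -13.5 dB.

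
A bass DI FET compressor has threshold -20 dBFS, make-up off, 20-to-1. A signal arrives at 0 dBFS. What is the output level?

-19 dBFS

The input is 20 dB above the -20 dBFS threshold.
The 20 dB excess becomes 1 dB after 20:1 reduction.
So the level is -20 + 1 = -19 dBFS.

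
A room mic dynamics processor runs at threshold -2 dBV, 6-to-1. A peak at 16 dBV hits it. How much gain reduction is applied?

15 dB

The signal is 18 dB above threshold.
At 6:1, output sits 18/6 = 3 dB above threshold.
So the signal is attenuated by 18 − 3 = 15 dB.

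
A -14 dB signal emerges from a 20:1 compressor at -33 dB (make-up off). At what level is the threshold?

-34 dB

Gain reduction = -14 − (-33) = 19 dB; output overshoot = GR / (R − 1) = 19 / 19 = 1 dB.
Threshold = output − output overshoot = -33 − 1 = -34 dB.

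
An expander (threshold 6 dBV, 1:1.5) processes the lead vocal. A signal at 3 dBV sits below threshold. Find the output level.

The input is 3 dB below the 6 dBV threshold.
A 1:1.5 expander multiplies undershoot by 1.5: 3 × 1.5 = 4.5 dB below threshold.
Output = 6 − 4.5 = 1.5 dBV.

1.5 dBV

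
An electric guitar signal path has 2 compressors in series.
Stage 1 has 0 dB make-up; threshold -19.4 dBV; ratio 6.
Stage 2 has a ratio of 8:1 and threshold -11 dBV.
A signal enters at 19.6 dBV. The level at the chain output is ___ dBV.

Stage 1: 19.6 dBV is 39 dB over -19.4 dBV; at 6:1 that becomes 6.5 dB over, giving -12.9 dBV.
Stage 2: -12.9 dBV ≤ -11 dBV, so stage 2 doesn't engage; output -12.9 dBV.

-12.9 dBV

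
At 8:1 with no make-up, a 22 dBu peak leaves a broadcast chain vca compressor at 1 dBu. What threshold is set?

-2 dBu

Gain reduction = 22 − 1 = 21 dB; output overshoot = GR / (R − 1) = 21 / 7 = 3 dB.
Threshold = output − output overshoot = 1 − 3 = -2 dBu.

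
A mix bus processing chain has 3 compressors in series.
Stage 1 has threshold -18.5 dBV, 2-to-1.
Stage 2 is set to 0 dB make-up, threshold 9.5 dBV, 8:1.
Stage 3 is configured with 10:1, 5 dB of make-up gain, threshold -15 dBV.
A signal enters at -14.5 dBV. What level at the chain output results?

-11.5 dBV

Stage 1: -14.5 dBV is 4 dB over -18.5 dBV; at 2:1 that becomes 2 dB over, giving -16.5 dBV.
Stage 2: -16.5 dBV is at or below the 9.5 dBV threshold — no compression; output -16.5 dBV.
Stage 3: below threshold (-16.5 ≤ -15); passes unchanged; make-up brings it to -11.5 dBV.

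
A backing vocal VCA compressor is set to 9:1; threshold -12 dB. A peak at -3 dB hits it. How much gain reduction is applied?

-3 dB exceeds the threshold by 9 dB.
After 9:1 compression the overshoot becomes 9/9 = 1 dB.
So the signal is attenuated by 9 − 1 = 8 dB.

8 dB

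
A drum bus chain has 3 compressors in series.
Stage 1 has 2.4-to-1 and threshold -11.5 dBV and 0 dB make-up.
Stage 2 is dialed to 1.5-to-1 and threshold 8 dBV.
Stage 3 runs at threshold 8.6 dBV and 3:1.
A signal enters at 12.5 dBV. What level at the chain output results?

Stage 1: 12.5 dBV is 24 dB over -11.5 dBV; at 2.4:1 that becomes 10 dB over, giving -1.5 dBV.
Stage 2: -1.5 dBV is at or below the 8 dBV threshold — no compression; output -1.5 dBV.
Stage 3: -1.5 dBV is at or below the 8.6 dBV threshold — no compression; output -1.5 dBV.

-1.5 dBV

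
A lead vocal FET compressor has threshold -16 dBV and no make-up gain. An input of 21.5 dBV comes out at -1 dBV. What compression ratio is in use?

Input overshoot = 21.5 − (-16) = 37.5 dB; output overshoot = -1 − (-16) = 15 dB.
Ratio = 37.5 / 15 = 2.5.

2.5:1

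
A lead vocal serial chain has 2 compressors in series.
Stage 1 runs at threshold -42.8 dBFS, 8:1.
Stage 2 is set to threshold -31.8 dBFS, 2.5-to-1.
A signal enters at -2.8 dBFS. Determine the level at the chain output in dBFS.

-37.8 dBFS

Stage 1: 40 dB above -42.8 dBFS, reduced 8:1 to 5 dB above → -37.8 dBFS.
Stage 2: -37.8 dBFS ≤ -31.8 dBFS, so stage 2 doesn't engage; output -37.8 dBFS.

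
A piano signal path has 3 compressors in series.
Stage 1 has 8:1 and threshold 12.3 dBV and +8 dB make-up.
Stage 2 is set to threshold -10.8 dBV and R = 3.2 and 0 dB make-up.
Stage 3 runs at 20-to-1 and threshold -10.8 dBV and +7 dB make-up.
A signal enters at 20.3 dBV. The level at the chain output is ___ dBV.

-3.298437 dBV

Stage 1: 8 dB above 12.3 dBV, reduced 8:1 to 1 dB above → 13.3 dBV; +8 dB make-up → 21.3 dBV.
Stage 2: overshoot 32.1 dB → 32.1/3.2 = 10.03125 dB → -0.76875 dBV.
Stage 3: -0.76875 dBV is 10.03125 dB over -10.8 dBV; at 20:1 that becomes 0.501563 dB over, giving -10.298438 dBV; +7 dB make-up → -3.298437 dBV.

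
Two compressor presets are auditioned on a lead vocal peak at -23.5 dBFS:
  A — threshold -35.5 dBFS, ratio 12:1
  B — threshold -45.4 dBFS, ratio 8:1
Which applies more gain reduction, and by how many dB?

A: GR = 12 − 12/12 = 11 dB.
B: GR = 21.9 − 21.9/8 = 19.1625 dB.
B applies 8.1625 dB more gain reduction.

B, by 8.1625 dB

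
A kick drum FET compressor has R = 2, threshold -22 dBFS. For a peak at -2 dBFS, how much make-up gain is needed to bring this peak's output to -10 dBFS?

2 dB

The peak compresses to -22 + 20/2 = -12 dBFS.
To reach -10 dBFS requires -10 − (-12) = 2 dB of make-up.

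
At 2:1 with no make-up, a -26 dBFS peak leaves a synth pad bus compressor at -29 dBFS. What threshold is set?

-32 dBFS

Let T be the threshold. Output overshoot = (input overshoot)/R, so -29 − T = (-26 − T)/2.
2·(-29 − T) = -26 − T → 1·T = -58 − (-26) = -32.
T = -32/1 = -32 dBFS.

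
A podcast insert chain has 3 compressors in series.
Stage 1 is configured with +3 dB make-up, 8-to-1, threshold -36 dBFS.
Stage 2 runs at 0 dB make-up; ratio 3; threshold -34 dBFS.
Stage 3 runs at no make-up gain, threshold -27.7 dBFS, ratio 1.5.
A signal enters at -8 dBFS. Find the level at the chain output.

Stage 1: 28 dB above -36 dBFS, reduced 8:1 to 3.5 dB above → -32.5 dBFS; +3 dB make-up → -29.5 dBFS.
Stage 2: overshoot 4.5 dB → 4.5/3 = 1.5 dB → -32.5 dBFS.
Stage 3: -32.5 dBFS ≤ -27.7 dBFS, so stage 3 doesn't engage; output -32.5 dBFS.

-32.5 dBFS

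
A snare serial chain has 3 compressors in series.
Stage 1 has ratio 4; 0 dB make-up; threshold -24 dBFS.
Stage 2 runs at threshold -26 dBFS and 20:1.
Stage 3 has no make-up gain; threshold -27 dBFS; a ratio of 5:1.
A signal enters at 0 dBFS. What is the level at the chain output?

-26.72 dBFS

Stage 1: 24 dB above -24 dBFS, reduced 4:1 to 6 dB above → -18 dBFS.
Stage 2: overshoot 8 dB → 8/20 = 0.4 dB → -25.6 dBFS.
Stage 3: -25.6 dBFS is 1.4 dB over -27 dBFS; at 5:1 that becomes 0.28 dB over, giving -26.72 dBFS.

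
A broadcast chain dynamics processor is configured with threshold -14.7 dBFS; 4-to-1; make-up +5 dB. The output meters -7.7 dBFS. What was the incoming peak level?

Stripping the +5 dB make-up gives -12.7 dBFS at the gain stage.
The compressed level sits -12.7 − (-14.7) = 2 dB over threshold.
Before 4:1 compression the overshoot was 2 × 4 = 8 dB, so input = -14.7 + 8 = -6.7 dBFS.

-6.7 dBFS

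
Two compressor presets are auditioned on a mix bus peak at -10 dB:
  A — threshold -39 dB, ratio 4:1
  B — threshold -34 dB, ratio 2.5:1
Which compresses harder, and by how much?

A, by 7.35 dB

A: GR = 29 − 29/4 = 21.75 dB.
B: GR = 24 − 24/2.5 = 14.4 dB.
Difference: 7.35 dB in favour of A.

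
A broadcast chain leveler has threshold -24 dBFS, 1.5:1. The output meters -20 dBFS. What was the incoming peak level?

-18 dBFS

That's 4 dB above the -24 dBFS threshold.
Before 1.5:1 compression the overshoot was 4 × 1.5 = 6 dB, so input = -24 + 6 = -18 dBFS.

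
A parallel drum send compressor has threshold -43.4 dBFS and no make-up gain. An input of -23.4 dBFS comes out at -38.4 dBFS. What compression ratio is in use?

4:1

Input overshoot = -23.4 − (-43.4) = 20 dB; output overshoot = -38.4 − (-43.4) = 5 dB.
Ratio = 20 / 5 = 4.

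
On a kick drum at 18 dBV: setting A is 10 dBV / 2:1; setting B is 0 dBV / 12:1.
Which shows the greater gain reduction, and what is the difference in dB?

A: 8 dB over, compressed to 4 dB over, so 4 dB of GR.
B: 18 dB over, compressed to 1.5 dB over, so 16.5 dB of GR.
B reduces 12.5 dB more.

B, by 12.5 dB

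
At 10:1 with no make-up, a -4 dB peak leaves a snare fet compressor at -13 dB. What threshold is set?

Input is 10 dB above T (since output overshoot × R = input overshoot: (-13 − T)·10 = -4 − T gives T = -14 dB).
Check: -14 + (-4 − (-14))/10 = -14 + 1 = -13 dB. ✓

-14 dB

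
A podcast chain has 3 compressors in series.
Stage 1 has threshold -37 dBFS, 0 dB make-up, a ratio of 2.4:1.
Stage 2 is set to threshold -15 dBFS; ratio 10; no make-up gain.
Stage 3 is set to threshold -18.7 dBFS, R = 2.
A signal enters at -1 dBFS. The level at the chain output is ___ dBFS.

-22 dBFS

Stage 1: 36 dB above -37 dBFS, reduced 2.4:1 to 15 dB above → -22 dBFS.
Stage 2: -22 dBFS is at or below the -15 dBFS threshold — no compression; output -22 dBFS.
Stage 3: -22 dBFS is at or below the -18.7 dBFS threshold — no compression; output -22 dBFS.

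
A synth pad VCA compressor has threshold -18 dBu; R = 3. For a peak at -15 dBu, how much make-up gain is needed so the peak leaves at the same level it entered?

2 dB

Without make-up, output = threshold + overshoot/3 = -18 + 1 = -17 dBu.
Gap to target: 2 dB.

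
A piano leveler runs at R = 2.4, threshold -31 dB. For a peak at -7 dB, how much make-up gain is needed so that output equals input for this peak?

14 dB

Without make-up, output = threshold + overshoot/2.4 = -31 + 10 = -21 dB.
Gap to target: 14 dB.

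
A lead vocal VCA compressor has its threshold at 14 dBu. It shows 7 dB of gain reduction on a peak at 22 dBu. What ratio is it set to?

8:1

Input overshoot = 22 − 14 = 8 dB.
Output overshoot = 8 − 7 = 1 dB.
Ratio = input overshoot / output overshoot = 8 / 1 = 8.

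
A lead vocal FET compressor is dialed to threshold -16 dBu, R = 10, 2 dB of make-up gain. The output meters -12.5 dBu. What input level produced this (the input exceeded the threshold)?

-1 dBu

Remove make-up: -12.5 − 2 = -14.5 dBu.
The compressed level sits -14.5 − (-16) = 1.5 dB over threshold.
Before 10:1 compression the overshoot was 1.5 × 10 = 15 dB, so input = -16 + 15 = -1 dBu.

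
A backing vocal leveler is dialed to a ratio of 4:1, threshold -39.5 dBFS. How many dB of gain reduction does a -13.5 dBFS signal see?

19.5 dB

Overshoot = -13.5 − (-39.5) = 26 dB.
At 4:1, output sits 26/4 = 6.5 dB above threshold.
So the signal is attenuated by 26 − 6.5 = 19.5 dB.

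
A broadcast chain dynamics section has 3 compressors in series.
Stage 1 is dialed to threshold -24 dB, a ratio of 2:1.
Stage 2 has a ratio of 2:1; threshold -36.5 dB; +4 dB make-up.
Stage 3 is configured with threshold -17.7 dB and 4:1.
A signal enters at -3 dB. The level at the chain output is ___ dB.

Stage 1: 21 dB above -24 dB, reduced 2:1 to 10.5 dB above → -13.5 dB.
Stage 2: overshoot 23 dB → 23/2 = 11.5 dB → -25 dB; +4 dB make-up → -21 dB.
Stage 3: -21 dB ≤ -17.7 dB, so stage 3 doesn't engage; output -21 dB.

-21 dB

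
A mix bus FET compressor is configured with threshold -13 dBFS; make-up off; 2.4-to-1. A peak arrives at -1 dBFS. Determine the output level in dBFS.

-8 dBFS

The input is 12 dB above the -13 dBFS threshold.
2.4:1 compression reduces that to 12/2.4 = 5 dB over.
That puts the output at -8 dBFS.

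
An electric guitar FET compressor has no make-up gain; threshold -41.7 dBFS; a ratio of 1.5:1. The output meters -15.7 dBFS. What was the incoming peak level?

-2.7 dBFS

The compressed level sits -15.7 − (-41.7) = 26 dB over threshold.
Undo the ratio: input overshoot = 26 × 1.5 = 39 dB, giving input = -2.7 dBFS.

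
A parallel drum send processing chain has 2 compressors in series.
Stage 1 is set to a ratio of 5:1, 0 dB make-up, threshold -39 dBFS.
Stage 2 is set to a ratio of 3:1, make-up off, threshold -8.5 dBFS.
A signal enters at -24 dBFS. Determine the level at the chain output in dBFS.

-36 dBFS

Stage 1: 15 dB above -39 dBFS, reduced 5:1 to 3 dB above → -36 dBFS.
Stage 2: -36 dBFS ≤ -8.5 dBFS, so stage 2 doesn't engage; output -36 dBFS.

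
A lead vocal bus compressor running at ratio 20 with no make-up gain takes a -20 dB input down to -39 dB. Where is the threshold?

-40 dB

Input is 20 dB above T (since output overshoot × R = input overshoot: (-39 − T)·20 = -20 − T gives T = -40 dB).
Check: -40 + (-20 − (-40))/20 = -40 + 1 = -39 dB. ✓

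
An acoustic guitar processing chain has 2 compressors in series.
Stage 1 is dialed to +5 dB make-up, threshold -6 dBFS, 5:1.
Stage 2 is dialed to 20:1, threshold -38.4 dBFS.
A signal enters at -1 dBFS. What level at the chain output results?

Stage 1: -1 dBFS is 5 dB over -6 dBFS; at 5:1 that becomes 1 dB over, giving -5 dBFS; +5 dB make-up → 0 dBFS.
Stage 2: overshoot 38.4 dB → 38.4/20 = 1.92 dB → -36.48 dBFS.

-36.48 dBFS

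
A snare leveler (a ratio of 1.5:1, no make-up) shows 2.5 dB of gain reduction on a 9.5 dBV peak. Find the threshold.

2 dBV

Input is 7.5 dB above T (since output overshoot × R = input overshoot: (7 − T)·1.5 = 9.5 − T gives T = 2 dBV).
Check: 2 + (9.5 − 2)/1.5 = 2 + 5 = 7 dBV. ✓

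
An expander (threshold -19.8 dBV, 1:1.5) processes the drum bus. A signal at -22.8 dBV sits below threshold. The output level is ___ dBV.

-24.3 dBV

Undershoot = (-19.8) − (-22.8) = 3 dB.
At 1:1.5, that expands to 4.5 dB under threshold.
Output = -19.8 − 4.5 = -24.3 dBV.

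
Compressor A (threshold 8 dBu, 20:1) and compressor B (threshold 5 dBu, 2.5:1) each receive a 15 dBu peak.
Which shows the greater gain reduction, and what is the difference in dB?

A: GR = 7 − 7/20 = 6.65 dB.
B: GR = 10 − 10/2.5 = 6 dB.
A reduces 0.65 dB more.

A, by 0.65 dB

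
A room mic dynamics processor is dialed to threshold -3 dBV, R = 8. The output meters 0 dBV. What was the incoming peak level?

Post-compression overshoot = 0 − (-3) = 3 dB.
Input overshoot = R × output overshoot = 24 dB → input = -3 + 24 = 21 dBV.

21 dBV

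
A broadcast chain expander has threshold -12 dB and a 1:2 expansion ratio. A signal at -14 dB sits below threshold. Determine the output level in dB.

Below threshold, a 1:2 expander applies gain = (2−1)×(T − x) of attenuation.
(2−1) × 2 = 2 dB, so output = -14 − 2 = -16 dB.

-16 dB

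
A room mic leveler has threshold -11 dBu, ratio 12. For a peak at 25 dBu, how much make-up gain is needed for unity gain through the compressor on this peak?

33 dB

Without make-up, output = threshold + overshoot/12 = -11 + 3 = -8 dBu.
Gap to target: 33 dB.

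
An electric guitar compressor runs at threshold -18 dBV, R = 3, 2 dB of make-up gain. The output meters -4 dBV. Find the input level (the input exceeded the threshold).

Stripping the +2 dB make-up gives -6 dBV at the gain stage.
The compressed level sits -6 − (-18) = 12 dB over threshold.
Undo the ratio: input overshoot = 12 × 3 = 36 dB, giving input = 18 dBV.

18 dBV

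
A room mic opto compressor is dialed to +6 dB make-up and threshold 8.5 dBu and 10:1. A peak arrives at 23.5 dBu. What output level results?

Overshoot: 23.5 − 8.5 = 15 dB.
The 15 dB excess becomes 1.5 dB after 10:1 reduction.
So the level is 8.5 + 1.5 = 10 dBu; make-up adds 6 dB, giving 16 dBu.

16 dBu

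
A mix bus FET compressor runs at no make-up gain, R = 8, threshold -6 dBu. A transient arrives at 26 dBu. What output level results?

-2 dBu

The input is 32 dB above the -6 dBu threshold.
8:1 compression reduces that to 32/8 = 4 dB over.
That puts the output at -2 dBu.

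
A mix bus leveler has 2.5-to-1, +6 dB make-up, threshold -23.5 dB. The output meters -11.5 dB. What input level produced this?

-8.5 dB

Before make-up, the level was -11.5 − 6 = -17.5 dB.
The compressed level sits -17.5 − (-23.5) = 6 dB over threshold.
Before 2.5:1 compression the overshoot was 6 × 2.5 = 15 dB, so input = -23.5 + 15 = -8.5 dB.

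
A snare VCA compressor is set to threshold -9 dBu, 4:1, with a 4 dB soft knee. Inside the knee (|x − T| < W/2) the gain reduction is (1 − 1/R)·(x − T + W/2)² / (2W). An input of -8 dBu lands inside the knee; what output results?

-8.84375 dBu

x − T + W/2 = -8 − (-9) + 2 = 3.
GR = (1 − 1/4) × 3² / 8 = 0.75 × 9 / 8 = 0.84375 dB.
Output = -8 − 0.84375 = -8.84375 dBu.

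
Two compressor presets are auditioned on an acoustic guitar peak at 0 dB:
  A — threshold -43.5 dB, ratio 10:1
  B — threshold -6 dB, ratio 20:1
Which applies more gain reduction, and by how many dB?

A, by 33.45 dB

A: overshoot 43.5 dB → output overshoot 4.35 dB → GR 39.15 dB.
B: overshoot 6 dB → output overshoot 0.3 dB → GR 5.7 dB.
A applies 33.45 dB more gain reduction.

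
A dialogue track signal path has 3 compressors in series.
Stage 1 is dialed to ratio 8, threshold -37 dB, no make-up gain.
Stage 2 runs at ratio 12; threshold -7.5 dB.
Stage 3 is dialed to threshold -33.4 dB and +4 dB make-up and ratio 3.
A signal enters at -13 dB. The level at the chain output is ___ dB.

Stage 1: overshoot 24 dB → 24/8 = 3 dB → -34 dB.
Stage 2: -34 dB ≤ -7.5 dB, so stage 2 doesn't engage; output -34 dB.
Stage 3: -34 dB is at or below the -33.4 dB threshold — no compression; make-up brings it to -30 dB.

-30 dB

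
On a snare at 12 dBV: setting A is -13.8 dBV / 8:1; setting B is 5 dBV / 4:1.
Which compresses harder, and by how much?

A: 25.8 dB over, compressed to 3.225 dB over, so 22.575 dB of GR.
B: 7 dB over, compressed to 1.75 dB over, so 5.25 dB of GR.
A applies 17.325 dB more gain reduction.

A, by 17.325 dB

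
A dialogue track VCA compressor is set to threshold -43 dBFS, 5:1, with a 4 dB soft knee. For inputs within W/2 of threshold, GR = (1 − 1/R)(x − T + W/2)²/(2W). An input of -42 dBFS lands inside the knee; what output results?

-42.9 dBFS

x − T + W/2 = -42 − (-43) + 2 = 3.
GR = (1 − 1/5) × 3² / 8 = 0.8 × 9 / 8 = 0.9 dB.
Output = -42 − 0.9 = -42.9 dBFS.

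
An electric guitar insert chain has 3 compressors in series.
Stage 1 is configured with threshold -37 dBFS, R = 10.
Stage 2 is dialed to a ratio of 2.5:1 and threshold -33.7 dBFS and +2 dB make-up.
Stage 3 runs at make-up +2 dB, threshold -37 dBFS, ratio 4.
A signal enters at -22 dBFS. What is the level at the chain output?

Stage 1: -22 dBFS is 15 dB over -37 dBFS; at 10:1 that becomes 1.5 dB over, giving -35.5 dBFS.
Stage 2: below threshold (-35.5 ≤ -33.7); passes unchanged; make-up brings it to -33.5 dBFS.
Stage 3: overshoot 3.5 dB → 3.5/4 = 0.875 dB → -36.125 dBFS; +2 dB make-up → -34.125 dBFS.

-34.125 dBFS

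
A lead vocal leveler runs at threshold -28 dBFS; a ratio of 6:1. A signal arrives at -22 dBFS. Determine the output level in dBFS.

The input is 6 dB above the -28 dBFS threshold.
The 6 dB excess becomes 1 dB after 6:1 reduction.
So the level is -28 + 1 = -27 dBFS.

-27 dBFS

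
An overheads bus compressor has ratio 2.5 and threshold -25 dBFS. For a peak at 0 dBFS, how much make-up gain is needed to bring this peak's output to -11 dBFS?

Overshoot 25 dB → 25/2.5 = 10 dB after compression, so the compressed level is -25 + 10 = -15 dBFS.
Make-up = target − compressed = -11 − (-15) = 4 dB.

4 dB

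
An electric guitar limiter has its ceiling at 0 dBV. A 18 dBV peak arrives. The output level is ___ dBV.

The limiter clamps the peak to its 0 dBV ceiling.

0 dBV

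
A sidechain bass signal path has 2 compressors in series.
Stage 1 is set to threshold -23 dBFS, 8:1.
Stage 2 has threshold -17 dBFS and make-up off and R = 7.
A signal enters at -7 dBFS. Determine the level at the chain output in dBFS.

Stage 1: 16 dB above -23 dBFS, reduced 8:1 to 2 dB above → -21 dBFS.
Stage 2: below threshold (-21 ≤ -17); passes unchanged; output -21 dBFS.

-21 dBFS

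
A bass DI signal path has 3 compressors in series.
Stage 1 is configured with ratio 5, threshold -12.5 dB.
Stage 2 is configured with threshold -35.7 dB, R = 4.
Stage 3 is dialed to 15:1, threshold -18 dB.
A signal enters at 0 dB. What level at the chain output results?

Stage 1: 12.5 dB above -12.5 dB, reduced 5:1 to 2.5 dB above → -10 dB.
Stage 2: 25.7 dB above -35.7 dB, reduced 4:1 to 6.425 dB above → -29.275 dB.
Stage 3: -29.275 dB ≤ -18 dB, so stage 3 doesn't engage; output -29.275 dB.

-29.275 dB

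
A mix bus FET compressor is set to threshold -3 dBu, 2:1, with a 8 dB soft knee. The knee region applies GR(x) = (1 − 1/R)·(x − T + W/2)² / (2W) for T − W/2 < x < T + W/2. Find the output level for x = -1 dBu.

x − T + W/2 = -1 − (-3) + 4 = 6.
GR = (1 − 1/2) × 6² / 16 = 0.5 × 36 / 16 = 1.125 dB.
Output = -1 − 1.125 = -2.125 dBu.

-2.125 dBu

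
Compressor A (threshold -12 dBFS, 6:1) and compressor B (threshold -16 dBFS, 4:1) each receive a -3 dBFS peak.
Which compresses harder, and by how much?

B, by 2.25 dB

A: GR = 9 − 9/6 = 7.5 dB.
B: GR = 13 − 13/4 = 9.75 dB.
Difference: 2.25 dB in favour of B.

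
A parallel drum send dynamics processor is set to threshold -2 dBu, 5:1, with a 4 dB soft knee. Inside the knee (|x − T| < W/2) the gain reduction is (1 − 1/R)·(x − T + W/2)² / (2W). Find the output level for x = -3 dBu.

x − T + W/2 = -3 − (-2) + 2 = 1.
GR = (1 − 1/5) × 1² / 8 = 0.8 × 1 / 8 = 0.1 dB.
Output = -3 − 0.1 = -3.1 dBu.

-3.1 dBu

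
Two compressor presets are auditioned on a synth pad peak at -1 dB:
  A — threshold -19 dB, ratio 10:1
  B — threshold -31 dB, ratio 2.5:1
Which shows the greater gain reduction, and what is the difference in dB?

B, by 1.8 dB

A: GR = 18 − 18/10 = 16.2 dB.
B: GR = 30 − 30/2.5 = 18 dB.
B applies 1.8 dB more gain reduction.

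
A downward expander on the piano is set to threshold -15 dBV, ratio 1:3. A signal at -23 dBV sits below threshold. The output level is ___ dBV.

The input is 8 dB below the -15 dBV threshold.
A 1:3 expander multiplies undershoot by 3: 8 × 3 = 24 dB below threshold.
Output = -15 − 24 = -39 dBV.

-39 dBV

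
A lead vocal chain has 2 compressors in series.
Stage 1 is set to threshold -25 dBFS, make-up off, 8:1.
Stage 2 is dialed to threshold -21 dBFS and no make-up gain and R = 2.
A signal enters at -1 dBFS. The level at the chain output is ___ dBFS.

-22 dBFS

Stage 1: -1 dBFS is 24 dB over -25 dBFS; at 8:1 that becomes 3 dB over, giving -22 dBFS.
Stage 2: below threshold (-22 ≤ -21); passes unchanged; output -22 dBFS.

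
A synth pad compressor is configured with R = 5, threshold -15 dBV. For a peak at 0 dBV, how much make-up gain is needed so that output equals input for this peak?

Without make-up, output = threshold + overshoot/5 = -15 + 3 = -12 dBV.
Gap to target: 12 dB.

12 dB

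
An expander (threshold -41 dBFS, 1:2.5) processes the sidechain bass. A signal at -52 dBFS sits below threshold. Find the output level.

-68.5 dBFS

Below threshold, a 1:2.5 expander applies gain = (2.5−1)×(T − x) of attenuation.
(2.5−1) × 11 = 16.5 dB, so output = -52 − 16.5 = -68.5 dBFS.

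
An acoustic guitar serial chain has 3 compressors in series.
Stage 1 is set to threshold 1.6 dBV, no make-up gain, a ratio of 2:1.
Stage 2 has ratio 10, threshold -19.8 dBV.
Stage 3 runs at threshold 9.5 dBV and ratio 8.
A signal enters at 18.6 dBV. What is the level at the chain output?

-16.81 dBV

Stage 1: 17 dB above 1.6 dBV, reduced 2:1 to 8.5 dB above → 10.1 dBV.
Stage 2: 29.9 dB above -19.8 dBV, reduced 10:1 to 2.99 dB above → -16.81 dBV.
Stage 3: below threshold (-16.81 ≤ 9.5); passes unchanged; output -16.81 dBV.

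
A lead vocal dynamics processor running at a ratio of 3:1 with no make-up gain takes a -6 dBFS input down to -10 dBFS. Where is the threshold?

Let T be the threshold. Output overshoot = (input overshoot)/R, so -10 − T = (-6 − T)/3.
3·(-10 − T) = -6 − T → 2·T = -30 − (-6) = -24.
T = -24/2 = -12 dBFS.

-12 dBFS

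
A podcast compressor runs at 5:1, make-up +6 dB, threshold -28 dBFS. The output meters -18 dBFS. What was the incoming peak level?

Remove make-up: -18 − 6 = -24 dBFS.
Post-compression overshoot = -24 − (-28) = 4 dB.
Before 5:1 compression the overshoot was 4 × 5 = 20 dB, so input = -28 + 20 = -8 dBFS.

-8 dBFS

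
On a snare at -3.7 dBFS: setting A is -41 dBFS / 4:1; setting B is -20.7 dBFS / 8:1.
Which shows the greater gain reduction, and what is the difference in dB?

A: 37.3 dB over, compressed to 9.325 dB over, so 27.975 dB of GR.
B: 17 dB over, compressed to 2.125 dB over, so 14.875 dB of GR.
A applies 13.1 dB more gain reduction.

A, by 13.1 dB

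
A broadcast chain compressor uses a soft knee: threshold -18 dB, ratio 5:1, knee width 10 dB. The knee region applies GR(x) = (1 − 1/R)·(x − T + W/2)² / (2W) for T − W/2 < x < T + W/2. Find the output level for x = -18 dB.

-19 dB

x − T + W/2 = -18 − (-18) + 5 = 5.
GR = (1 − 1/5) × 5² / 20 = 0.8 × 25 / 20 = 1 dB.
Output = -18 − 1 = -19 dB.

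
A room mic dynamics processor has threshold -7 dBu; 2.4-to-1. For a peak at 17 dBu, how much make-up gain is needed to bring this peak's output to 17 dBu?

Overshoot 24 dB → 24/2.4 = 10 dB after compression, so the compressed level is -7 + 10 = 3 dBu.
Make-up = target − compressed = 17 − 3 = 14 dB.

14 dB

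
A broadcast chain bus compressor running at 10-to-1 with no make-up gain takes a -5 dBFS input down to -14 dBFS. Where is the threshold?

-15 dBFS

Let T be the threshold. Output overshoot = (input overshoot)/R, so -14 − T = (-5 − T)/10.
10·(-14 − T) = -5 − T → 9·T = -140 − (-5) = -135.
T = -135/9 = -15 dBFS.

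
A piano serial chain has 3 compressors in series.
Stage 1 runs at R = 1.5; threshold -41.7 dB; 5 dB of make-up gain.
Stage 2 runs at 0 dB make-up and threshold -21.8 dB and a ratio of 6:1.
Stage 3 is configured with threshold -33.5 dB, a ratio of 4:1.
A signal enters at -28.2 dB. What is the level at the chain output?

-32.05 dB

Stage 1: -28.2 dB is 13.5 dB over -41.7 dB; at 1.5:1 that becomes 9 dB over, giving -32.7 dB; +5 dB make-up → -27.7 dB.
Stage 2: -27.7 dB is at or below the -21.8 dB threshold — no compression; output -27.7 dB.
Stage 3: 5.8 dB above -33.5 dB, reduced 4:1 to 1.45 dB above → -32.05 dB.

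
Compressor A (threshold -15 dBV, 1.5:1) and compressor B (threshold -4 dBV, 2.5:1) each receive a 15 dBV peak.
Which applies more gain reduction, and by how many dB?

A: overshoot 30 dB → output overshoot 20 dB → GR 10 dB.
B: overshoot 19 dB → output overshoot 7.6 dB → GR 11.4 dB.
B reduces 1.4 dB more.

B, by 1.4 dB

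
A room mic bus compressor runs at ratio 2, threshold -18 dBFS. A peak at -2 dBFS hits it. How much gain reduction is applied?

8 dB

The signal is 16 dB above threshold.
At 2:1, output sits 16/2 = 8 dB above threshold.
GR = overshoot in − overshoot out = 16 − 8 = 8 dB.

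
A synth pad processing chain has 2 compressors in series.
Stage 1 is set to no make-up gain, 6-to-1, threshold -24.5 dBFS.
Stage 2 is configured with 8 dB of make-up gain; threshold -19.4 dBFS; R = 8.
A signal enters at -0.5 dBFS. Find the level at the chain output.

-12.5 dBFS

Stage 1: 24 dB above -24.5 dBFS, reduced 6:1 to 4 dB above → -20.5 dBFS.
Stage 2: -20.5 dBFS ≤ -19.4 dBFS, so stage 2 doesn't engage; make-up brings it to -12.5 dBFS.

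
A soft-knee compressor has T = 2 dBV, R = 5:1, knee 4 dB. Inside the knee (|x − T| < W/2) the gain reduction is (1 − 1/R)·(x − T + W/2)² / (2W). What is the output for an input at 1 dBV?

0.9 dBV

x − T + W/2 = 1 − 2 + 2 = 1.
GR = (1 − 1/5) × 1² / 8 = 0.8 × 1 / 8 = 0.1 dB.
Output = 1 − 0.1 = 0.9 dBV.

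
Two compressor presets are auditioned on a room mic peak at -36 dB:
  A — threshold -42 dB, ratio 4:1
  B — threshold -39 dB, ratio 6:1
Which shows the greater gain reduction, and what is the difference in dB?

A: overshoot 6 dB → output overshoot 1.5 dB → GR 4.5 dB.
B: overshoot 3 dB → output overshoot 0.5 dB → GR 2.5 dB.
Difference: 2 dB in favour of A.

A, by 2 dB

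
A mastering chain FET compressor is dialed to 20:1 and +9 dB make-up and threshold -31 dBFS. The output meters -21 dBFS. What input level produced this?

Stripping the +9 dB make-up gives -30 dBFS at the gain stage.
Post-compression overshoot = -30 − (-31) = 1 dB.
Input overshoot = R × output overshoot = 20 dB → input = -31 + 20 = -11 dBFS.

-11 dBFS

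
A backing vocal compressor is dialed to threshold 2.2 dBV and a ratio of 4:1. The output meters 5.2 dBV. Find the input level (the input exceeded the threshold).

14.2 dBV

Post-compression overshoot = 5.2 − 2.2 = 3 dB.
Undo the ratio: input overshoot = 3 × 4 = 12 dB, giving input = 14.2 dBV.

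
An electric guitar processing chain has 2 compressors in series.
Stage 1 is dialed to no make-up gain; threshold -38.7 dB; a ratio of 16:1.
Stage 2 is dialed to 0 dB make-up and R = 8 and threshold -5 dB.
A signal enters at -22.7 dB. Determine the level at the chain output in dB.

-37.7 dB

Stage 1: overshoot 16 dB → 16/16 = 1 dB → -37.7 dB.
Stage 2: below threshold (-37.7 ≤ -5); passes unchanged; output -37.7 dB.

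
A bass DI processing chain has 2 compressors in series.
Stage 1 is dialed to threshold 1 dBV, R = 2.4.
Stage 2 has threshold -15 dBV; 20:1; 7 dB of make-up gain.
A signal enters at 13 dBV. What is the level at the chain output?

Stage 1: overshoot 12 dB → 12/2.4 = 5 dB → 6 dBV.
Stage 2: 6 dBV is 21 dB over -15 dBV; at 20:1 that becomes 1.05 dB over, giving -13.95 dBV; +7 dB make-up → -6.95 dBV.

-6.95 dBV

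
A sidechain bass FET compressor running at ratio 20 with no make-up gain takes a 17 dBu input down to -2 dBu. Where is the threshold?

Input is 20 dB above T (since output overshoot × R = input overshoot: (-2 − T)·20 = 17 − T gives T = -3 dBu).
Check: -3 + (17 − (-3))/20 = -3 + 1 = -2 dBu. ✓

-3 dBu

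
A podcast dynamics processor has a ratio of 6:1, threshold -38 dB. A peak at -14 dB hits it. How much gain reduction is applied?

Overshoot = -14 − (-38) = 24 dB.
A 6:1 ratio leaves 4 dB of that excess.
GR = overshoot in − overshoot out = 24 − 4 = 20 dB.

20 dB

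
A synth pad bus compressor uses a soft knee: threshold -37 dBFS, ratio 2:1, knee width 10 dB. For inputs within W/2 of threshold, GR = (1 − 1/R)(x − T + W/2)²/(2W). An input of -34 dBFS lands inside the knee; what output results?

-35.6 dBFS

x − T + W/2 = -34 − (-37) + 5 = 8.
GR = (1 − 1/2) × 8² / 20 = 0.5 × 64 / 20 = 1.6 dB.
Output = -34 − 1.6 = -35.6 dBFS.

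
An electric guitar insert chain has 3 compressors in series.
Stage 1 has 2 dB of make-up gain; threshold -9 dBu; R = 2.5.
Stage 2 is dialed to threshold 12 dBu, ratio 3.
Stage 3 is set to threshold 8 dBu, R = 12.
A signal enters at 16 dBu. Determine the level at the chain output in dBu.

Stage 1: 16 dBu is 25 dB over -9 dBu; at 2.5:1 that becomes 10 dB over, giving 1 dBu; +2 dB make-up → 3 dBu.
Stage 2: 3 dBu ≤ 12 dBu, so stage 2 doesn't engage; output 3 dBu.
Stage 3: below threshold (3 ≤ 8); passes unchanged; output 3 dBu.

3 dBu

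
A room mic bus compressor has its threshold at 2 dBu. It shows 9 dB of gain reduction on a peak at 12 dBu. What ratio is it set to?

Input overshoot = 12 − 2 = 10 dB.
Output overshoot = 10 − 9 = 1 dB.
Ratio = input overshoot / output overshoot = 10 / 1 = 10.

10:1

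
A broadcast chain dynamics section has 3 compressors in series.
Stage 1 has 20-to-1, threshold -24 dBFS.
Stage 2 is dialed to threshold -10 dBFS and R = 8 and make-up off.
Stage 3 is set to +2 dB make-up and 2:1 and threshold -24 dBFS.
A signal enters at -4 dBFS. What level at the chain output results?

-21.5 dBFS

Stage 1: 20 dB above -24 dBFS, reduced 20:1 to 1 dB above → -23 dBFS.
Stage 2: -23 dBFS ≤ -10 dBFS, so stage 2 doesn't engage; output -23 dBFS.
Stage 3: 1 dB above -24 dBFS, reduced 2:1 to 0.5 dB above → -23.5 dBFS; +2 dB make-up → -21.5 dBFS.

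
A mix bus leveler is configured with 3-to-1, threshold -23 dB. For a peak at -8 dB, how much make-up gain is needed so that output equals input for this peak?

Overshoot 15 dB → 15/3 = 5 dB after compression, so the compressed level is -23 + 5 = -18 dB.
Make-up = target − compressed = -8 − (-18) = 10 dB.

10 dB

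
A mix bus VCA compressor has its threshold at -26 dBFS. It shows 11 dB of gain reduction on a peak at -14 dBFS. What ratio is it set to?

Input overshoot = -14 − (-26) = 12 dB.
Output overshoot = 12 − 11 = 1 dB.
Ratio = input overshoot / output overshoot = 12 / 1 = 12.

12:1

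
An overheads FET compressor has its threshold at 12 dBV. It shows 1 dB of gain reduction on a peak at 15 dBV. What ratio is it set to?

1.5:1

Input overshoot = 15 − 12 = 3 dB.
Output overshoot = 3 − 1 = 2 dB.
Ratio = input overshoot / output overshoot = 3 / 2 = 1.5.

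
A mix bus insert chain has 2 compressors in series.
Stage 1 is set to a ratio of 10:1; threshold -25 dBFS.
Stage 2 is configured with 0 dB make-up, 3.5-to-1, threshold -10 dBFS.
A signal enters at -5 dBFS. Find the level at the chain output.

Stage 1: 20 dB above -25 dBFS, reduced 10:1 to 2 dB above → -23 dBFS.
Stage 2: -23 dBFS is at or below the -10 dBFS threshold — no compression; output -23 dBFS.

-23 dBFS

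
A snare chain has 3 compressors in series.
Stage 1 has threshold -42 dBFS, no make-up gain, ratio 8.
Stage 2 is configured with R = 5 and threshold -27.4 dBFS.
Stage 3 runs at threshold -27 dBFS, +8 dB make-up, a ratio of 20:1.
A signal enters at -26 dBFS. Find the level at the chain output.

-32 dBFS

Stage 1: -26 dBFS is 16 dB over -42 dBFS; at 8:1 that becomes 2 dB over, giving -40 dBFS.
Stage 2: -40 dBFS ≤ -27.4 dBFS, so stage 2 doesn't engage; output -40 dBFS.
Stage 3: -40 dBFS is at or below the -27 dBFS threshold — no compression; make-up brings it to -32 dBFS.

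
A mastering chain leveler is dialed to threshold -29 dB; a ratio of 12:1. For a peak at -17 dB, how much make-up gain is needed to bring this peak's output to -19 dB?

9 dB

Overshoot 12 dB → 12/12 = 1 dB after compression, so the compressed level is -29 + 1 = -28 dB.
Make-up = target − compressed = -19 − (-28) = 9 dB.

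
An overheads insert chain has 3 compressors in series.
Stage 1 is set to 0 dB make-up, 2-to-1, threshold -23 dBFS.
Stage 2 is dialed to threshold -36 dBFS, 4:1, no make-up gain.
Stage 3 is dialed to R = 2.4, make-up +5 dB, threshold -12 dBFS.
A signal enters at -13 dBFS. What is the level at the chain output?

-26.5 dBFS

Stage 1: overshoot 10 dB → 10/2 = 5 dB → -18 dBFS.
Stage 2: overshoot 18 dB → 18/4 = 4.5 dB → -31.5 dBFS.
Stage 3: -31.5 dBFS ≤ -12 dBFS, so stage 3 doesn't engage; make-up brings it to -26.5 dBFS.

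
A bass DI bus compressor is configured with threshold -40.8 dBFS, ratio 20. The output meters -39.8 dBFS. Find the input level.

Post-compression overshoot = -39.8 − (-40.8) = 1 dB.
Before 20:1 compression the overshoot was 1 × 20 = 20 dB, so input = -40.8 + 20 = -20.8 dBFS.

-20.8 dBFS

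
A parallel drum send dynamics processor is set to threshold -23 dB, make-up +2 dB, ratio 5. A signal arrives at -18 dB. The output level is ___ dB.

Overshoot: -18 − (-23) = 5 dB.
5:1 compression reduces that to 5/5 = 1 dB over.
That puts the output at -22 dB; make-up adds 2 dB, giving -20 dB.

-20 dB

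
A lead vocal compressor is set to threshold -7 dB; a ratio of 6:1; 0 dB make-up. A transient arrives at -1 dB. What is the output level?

The input is 6 dB above the -7 dB threshold.
6:1 compression reduces that to 6/6 = 1 dB over.
Output = -7 + 1 = -6 dB.

-6 dB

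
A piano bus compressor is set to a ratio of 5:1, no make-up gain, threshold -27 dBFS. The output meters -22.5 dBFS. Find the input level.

The compressed level sits -22.5 − (-27) = 4.5 dB over threshold.
Before 5:1 compression the overshoot was 4.5 × 5 = 22.5 dB, so input = -27 + 22.5 = -4.5 dBFS.

-4.5 dBFS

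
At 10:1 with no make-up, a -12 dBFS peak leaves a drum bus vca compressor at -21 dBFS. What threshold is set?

Let T be the threshold. Output overshoot = (input overshoot)/R, so -21 − T = (-12 − T)/10.
10·(-21 − T) = -12 − T → 9·T = -210 − (-12) = -198.
T = -198/9 = -22 dBFS.

-22 dBFS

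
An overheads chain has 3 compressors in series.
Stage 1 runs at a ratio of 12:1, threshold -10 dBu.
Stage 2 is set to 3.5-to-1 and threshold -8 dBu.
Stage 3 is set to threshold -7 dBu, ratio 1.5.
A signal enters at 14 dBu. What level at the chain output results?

-8 dBu

Stage 1: overshoot 24 dB → 24/12 = 2 dB → -8 dBu.
Stage 2: -8 dBu ≤ -8 dBu, so stage 2 doesn't engage; output -8 dBu.
Stage 3: -8 dBu is at or below the -7 dBu threshold — no compression; output -8 dBu.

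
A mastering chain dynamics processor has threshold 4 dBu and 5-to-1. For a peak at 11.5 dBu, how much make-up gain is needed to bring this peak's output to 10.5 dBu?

Overshoot 7.5 dB → 7.5/5 = 1.5 dB after compression, so the compressed level is 4 + 1.5 = 5.5 dBu.
Make-up = target − compressed = 10.5 − 5.5 = 5 dB.

5 dB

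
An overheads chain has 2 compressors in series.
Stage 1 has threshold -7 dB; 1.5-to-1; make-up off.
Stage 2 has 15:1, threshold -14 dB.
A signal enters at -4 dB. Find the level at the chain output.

-13.4 dB

Stage 1: overshoot 3 dB → 3/1.5 = 2 dB → -5 dB.
Stage 2: 9 dB above -14 dB, reduced 15:1 to 0.6 dB above → -13.4 dB.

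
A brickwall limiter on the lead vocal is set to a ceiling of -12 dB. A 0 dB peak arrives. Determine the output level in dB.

-12 dB

A brickwall limiter is an ∞:1 compressor: any input above the ceiling is clamped to -12 dB.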